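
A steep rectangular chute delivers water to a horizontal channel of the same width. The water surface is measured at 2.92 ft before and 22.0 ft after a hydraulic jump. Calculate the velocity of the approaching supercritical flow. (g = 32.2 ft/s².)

V₁ = 55.0 ft/s

For a rectangular channel the momentum equation gives q² = ½·g·y₁·y₂·(y₁ + y₂) = ½×32.2×2.92×22.0×24.9 = 25774.
q = √25774 = 161 ft²/s.
V₁ = q/y₁ = 161/2.92 = 55.0 ft/s.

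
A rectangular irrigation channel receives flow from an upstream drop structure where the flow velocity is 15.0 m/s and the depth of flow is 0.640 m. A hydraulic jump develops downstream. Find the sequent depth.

y₂ = 5.11 m

Fr₁ = V₁/√(g·y₁) = 15.0/√(9.81×0.640) = 5.99.
Sequent-depth ratio: y₂/y₁ = ½[√(1 + 8Fr₁²) − 1] = ½[√287.7 − 1] = 7.98.
y₂ = 7.98 × 0.640 = 5.11 m.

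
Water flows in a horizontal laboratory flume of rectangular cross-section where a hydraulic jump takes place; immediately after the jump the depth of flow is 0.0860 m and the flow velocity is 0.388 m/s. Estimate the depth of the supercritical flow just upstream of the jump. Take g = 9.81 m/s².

Fr₂ = V₂/√(g·y₂) = 0.388/√(9.81×0.0860) = 0.422.
Applying the sequent-depth relation in reverse, y₁/y₂ = ½[√(1 + 8Fr₂²) − 1] = ½[√2.428 − 1] = 0.279.
y₁ = 0.279 × 0.0860 = 0.0240 m.

y₁ = 0.0240 m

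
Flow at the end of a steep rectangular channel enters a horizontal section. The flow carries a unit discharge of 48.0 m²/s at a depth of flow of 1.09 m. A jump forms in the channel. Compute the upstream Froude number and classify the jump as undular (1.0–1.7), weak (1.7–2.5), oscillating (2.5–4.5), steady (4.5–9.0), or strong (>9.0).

V₁ = q/y₁ = 48.0/1.09 = 44.0 m/s. Fr₁ = V₁/√(g·y₁) = 44.0/√(9.81×1.09) = 13.5.
Fr₁ = 13.5 lies in the strong range.

Fr₁ = 13.5; strong jump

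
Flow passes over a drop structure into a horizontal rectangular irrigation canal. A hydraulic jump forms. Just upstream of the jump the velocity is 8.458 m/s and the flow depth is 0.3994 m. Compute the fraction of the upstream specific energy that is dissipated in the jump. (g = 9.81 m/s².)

ΔE/E₁ = 0.422 (42.2%)

Fr₁ = V₁/√(g·y₁) = 8.458/√(9.81×0.3994) = 4.273.
Bélanger equation: y₂/y₁ = ½[√(1 + 8Fr₁²) − 1] = ½[√147.07 − 1] = 5.564.
y₂ = 5.564 × 0.3994 = 2.222 m.
E₁ = y₁ + V₁²/2g = 4.046 m. ΔE = (y₂ − y₁)³/(4y₁y₂) = 1.706 m. ΔE/E₁ = 1.706/4.046 = 0.422.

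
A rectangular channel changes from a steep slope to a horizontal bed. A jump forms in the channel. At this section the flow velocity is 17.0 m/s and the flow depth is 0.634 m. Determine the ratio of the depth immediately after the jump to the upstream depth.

y₂/y₁ = 9.15

Fr₁ = V₁/√(g·y₁) = 17.0/√(9.81×0.634) = 6.82.
From the momentum equation for a rectangular channel, y₂/y₁ = ½[√(1 + 8Fr₁²) − 1] = ½[√372.7 − 1] = 9.15.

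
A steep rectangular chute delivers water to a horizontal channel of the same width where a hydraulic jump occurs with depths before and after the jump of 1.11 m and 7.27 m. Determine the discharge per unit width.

For a rectangular channel the momentum equation gives q² = ½·g·y₁·y₂·(y₁ + y₂) = ½×9.81×1.11×7.27×8.38 = 332.
q = √332 = 18.2 m²/s.

q = 18.2 m²/s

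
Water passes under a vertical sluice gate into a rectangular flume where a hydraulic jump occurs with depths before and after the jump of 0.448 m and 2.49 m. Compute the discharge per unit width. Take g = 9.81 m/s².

q = 4.01 m²/s

For a rectangular channel the momentum equation gives q² = ½·g·y₁·y₂·(y₁ + y₂) = ½×9.81×0.448×2.49×2.94 = 16.1.
q = √16.1 = 4.01 m²/s.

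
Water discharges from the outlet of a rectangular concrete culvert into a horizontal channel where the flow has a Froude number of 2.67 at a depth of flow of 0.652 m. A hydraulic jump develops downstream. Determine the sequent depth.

Fr₁ = 2.67 (given).
From the momentum equation for a rectangular channel, y₂/y₁ = ½[√(1 + 8Fr₁²) − 1] = ½[√58.03 − 1] = 3.31.
y₂ = 3.31 × 0.652 = 2.16 m.

y₂ = 2.16 m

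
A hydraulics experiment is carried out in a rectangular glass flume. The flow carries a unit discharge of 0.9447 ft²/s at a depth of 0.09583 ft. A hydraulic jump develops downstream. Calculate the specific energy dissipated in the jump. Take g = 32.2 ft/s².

V₁ = q/y₁ = 0.9447/0.09583 = 9.858 ft/s. Fr₁ = V₁/√(g·y₁) = 9.858/√(32.2×0.09583) = 5.612.
By Bélanger, y₂/y₁ = ½[√(1 + 8Fr₁²) − 1] = ½[√252.95 − 1] = 7.452.
y₂ = 7.452 × 0.09583 = 0.7141 ft.
V₂ = q/y₂ = 0.9447/0.7141 = 1.323 ft/s. E₁ = y₁ + V₁²/2g = 1.605 ft; E₂ = y₂ + V₂²/2g = 0.7413 ft. ΔE = E₁ − E₂ = 0.8635 ft.

ΔE = 0.8635 ft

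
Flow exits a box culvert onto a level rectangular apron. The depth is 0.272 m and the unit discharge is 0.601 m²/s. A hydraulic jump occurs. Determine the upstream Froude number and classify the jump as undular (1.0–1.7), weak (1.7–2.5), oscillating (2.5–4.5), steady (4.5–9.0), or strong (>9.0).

Fr₁ = 1.35; undular jump

V₁ = q/y₁ = 0.601/0.272 = 2.21 m/s. Fr₁ = V₁/√(g·y₁) = 2.21/√(9.81×0.272) = 1.35.
Fr₁ = 1.35 lies in the undular range.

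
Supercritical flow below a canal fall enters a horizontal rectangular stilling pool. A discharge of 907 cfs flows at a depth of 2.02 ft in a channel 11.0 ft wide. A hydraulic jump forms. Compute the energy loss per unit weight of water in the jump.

ΔE = 13.8 ft

q = Q/b = 907/11.0 = 82.5 ft²/s; V₁ = q/y₁ = 40.8 ft/s. Fr₁ = V₁/√(g·y₁) = 5.06.
By Bélanger, y₂/y₁ = ½[√(1 + 8Fr₁²) − 1] = ½[√205.9 − 1] = 6.68.
y₂ = 6.68 × 2.02 = 13.5 ft.
Head loss: ΔE = (y₂ − y₁)³/(4y₁y₂) = (13.5 − 2.02)³/(4×2.02×13.5) = 1507/109 = 13.8 ft.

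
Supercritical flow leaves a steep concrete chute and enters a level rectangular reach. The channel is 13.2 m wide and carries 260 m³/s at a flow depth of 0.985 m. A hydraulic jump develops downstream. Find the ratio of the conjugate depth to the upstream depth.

y₂/y₁ = 8.61

q = Q/b = 260/13.2 = 19.7 m²/s; V₁ = q/y₁ = 20.0 m/s. Fr₁ = V₁/√(g·y₁) = 6.43.
Bélanger equation: y₂/y₁ = ½[√(1 + 8Fr₁²) − 1] = ½[√332.1 − 1] = 8.61.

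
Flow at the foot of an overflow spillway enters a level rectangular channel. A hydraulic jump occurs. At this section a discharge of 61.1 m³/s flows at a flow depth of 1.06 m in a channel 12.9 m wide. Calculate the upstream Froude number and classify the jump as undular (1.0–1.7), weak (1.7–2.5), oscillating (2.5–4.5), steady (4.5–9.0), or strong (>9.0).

Fr₁ = 1.39; undular jump

q = Q/b = 61.1/12.9 = 4.74 m²/s; V₁ = q/y₁ = 4.47 m/s. Fr₁ = V₁/√(g·y₁) = 1.39.
Fr₁ = 1.39 lies in the undular range.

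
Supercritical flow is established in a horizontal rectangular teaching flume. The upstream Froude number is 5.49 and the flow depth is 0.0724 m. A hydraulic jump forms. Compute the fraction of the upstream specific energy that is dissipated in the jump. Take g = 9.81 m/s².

Fr₁ = 5.49 (given).
Conjugate-depth relation: y₂/y₁ = ½[√(1 + 8Fr₁²) − 1] = ½[√242.1 − 1] = 7.28.
y₂ = 7.28 × 0.0724 = 0.527 m.
E₁ = y₁(1 + Fr₁²/2) = 0.0724×(1 + 5.49²/2) = 1.16 m. ΔE = (y₂ − y₁)³/(4y₁y₂) = 0.616 m. ΔE/E₁ = 0.616/1.16 = 0.529.

ΔE/E₁ = 0.529 (52.9%)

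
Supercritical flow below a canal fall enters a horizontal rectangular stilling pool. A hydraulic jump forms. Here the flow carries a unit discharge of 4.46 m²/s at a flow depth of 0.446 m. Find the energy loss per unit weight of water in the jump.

ΔE = 2.61 m

V₁ = q/y₁ = 4.46/0.446 = 10.0 m/s. Fr₁ = V₁/√(g·y₁) = 10.0/√(9.81×0.446) = 4.78.
Conjugate-depth relation: y₂/y₁ = ½[√(1 + 8Fr₁²) − 1] = ½[√183.8 − 1] = 6.28.
y₂ = 6.28 × 0.446 = 2.80 m.
V₂ = q/y₂ = 4.46/2.80 = 1.59 m/s. E₁ = y₁ + V₁²/2g = 5.54 m; E₂ = y₂ + V₂²/2g = 2.93 m. ΔE = E₁ − E₂ = 2.61 m.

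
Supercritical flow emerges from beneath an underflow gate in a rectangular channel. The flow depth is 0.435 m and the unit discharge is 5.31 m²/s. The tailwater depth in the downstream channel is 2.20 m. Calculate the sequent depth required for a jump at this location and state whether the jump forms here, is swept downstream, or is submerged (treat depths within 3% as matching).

y₂ = 3.42 m; the jump is swept downstream

V₁ = q/y₁ = 5.31/0.435 = 12.2 m/s. Fr₁ = V₁/√(g·y₁) = 12.2/√(9.81×0.435) = 5.91.
Bélanger equation: y₂/y₁ = ½[√(1 + 8Fr₁²) − 1] = ½[√280.3 − 1] = 7.87.
y₂ = 7.87 × 0.435 = 3.42 m.
Tailwater y_tw = 2.20 m: y_tw < y₂, so the jump is swept downstream.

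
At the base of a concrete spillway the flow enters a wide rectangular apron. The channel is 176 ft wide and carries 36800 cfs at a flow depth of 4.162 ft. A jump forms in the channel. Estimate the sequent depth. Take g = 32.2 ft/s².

y₂ = 23.55 ft

q = Q/b = 36800/176 = 209.1 ft²/s; V₁ = q/y₁ = 50.24 ft/s. Fr₁ = V₁/√(g·y₁) = 4.340.
By Bélanger, y₂/y₁ = ½[√(1 + 8Fr₁²) − 1] = ½[√151.66 − 1] = 5.658.
y₂ = 5.658 × 4.162 = 23.55 ft.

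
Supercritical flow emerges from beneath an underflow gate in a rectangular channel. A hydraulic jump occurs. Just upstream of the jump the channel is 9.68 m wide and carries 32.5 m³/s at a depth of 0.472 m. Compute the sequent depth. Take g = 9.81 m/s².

q = Q/b = 32.5/9.68 = 3.36 m²/s; V₁ = q/y₁ = 7.11 m/s. Fr₁ = V₁/√(g·y₁) = 3.31.
By Bélanger, y₂/y₁ = ½[√(1 + 8Fr₁²) − 1] = ½[√88.42 − 1] = 4.20.
y₂ = 4.20 × 0.472 = 1.98 m.

y₂ = 1.98 m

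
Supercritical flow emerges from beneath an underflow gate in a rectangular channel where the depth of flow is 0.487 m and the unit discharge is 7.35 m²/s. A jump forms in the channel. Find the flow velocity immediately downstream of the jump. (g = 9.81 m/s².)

V₁ = q/y₁ = 7.35/0.487 = 15.1 m/s. Fr₁ = V₁/√(g·y₁) = 15.1/√(9.81×0.487) = 6.90.
From the momentum equation for a rectangular channel, y₂/y₁ = ½[√(1 + 8Fr₁²) − 1] = ½[√382.4 − 1] = 9.28.
y₂ = 9.28 × 0.487 = 4.52 m.
V₂ = q/y₂ = 7.35/4.52 = 1.63 m/s.

V₂ = 1.63 m/s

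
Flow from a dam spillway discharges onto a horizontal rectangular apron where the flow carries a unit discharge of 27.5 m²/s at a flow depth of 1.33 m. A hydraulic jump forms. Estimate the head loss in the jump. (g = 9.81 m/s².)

V₁ = q/y₁ = 27.5/1.33 = 20.7 m/s. Fr₁ = V₁/√(g·y₁) = 20.7/√(9.81×1.33) = 5.72.
Conjugate-depth relation: y₂/y₁ = ½[√(1 + 8Fr₁²) − 1] = ½[√263.1 − 1] = 7.61.
y₂ = 7.61 × 1.33 = 10.1 m.
Head loss: ΔE = (y₂ − y₁)³/(4y₁y₂) = (10.1 − 1.33)³/(4×1.33×10.1) = 680/53.9 = 12.6 m.

ΔE = 12.6 m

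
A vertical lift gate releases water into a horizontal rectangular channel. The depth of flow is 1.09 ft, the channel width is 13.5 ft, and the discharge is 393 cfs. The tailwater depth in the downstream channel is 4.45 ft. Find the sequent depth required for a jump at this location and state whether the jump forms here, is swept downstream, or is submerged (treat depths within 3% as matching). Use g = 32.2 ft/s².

q = Q/b = 393/13.5 = 29.1 ft²/s; V₁ = q/y₁ = 26.7 ft/s. Fr₁ = V₁/√(g·y₁) = 4.51.
Bélanger equation: y₂/y₁ = ½[√(1 + 8Fr₁²) − 1] = ½[√163.6 − 1] = 5.89.
y₂ = 5.89 × 1.09 = 6.43 ft.
Tailwater y_tw = 4.45 ft: y_tw < y₂, so the jump is swept downstream.

y₂ = 6.43 ft; the jump is swept downstream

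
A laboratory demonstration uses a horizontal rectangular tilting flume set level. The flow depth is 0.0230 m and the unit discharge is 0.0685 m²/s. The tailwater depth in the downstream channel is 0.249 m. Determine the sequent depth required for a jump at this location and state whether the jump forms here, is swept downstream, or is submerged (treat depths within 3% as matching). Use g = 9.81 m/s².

y₂ = 0.193 m; the jump is submerged

V₁ = q/y₁ = 0.0685/0.0230 = 2.98 m/s. Fr₁ = V₁/√(g·y₁) = 2.98/√(9.81×0.0230) = 6.27.
Conjugate-depth relation: y₂/y₁ = ½[√(1 + 8Fr₁²) − 1] = ½[√315.5 − 1] = 8.38.
y₂ = 8.38 × 0.0230 = 0.193 m.
Tailwater y_tw = 0.249 m: y_tw > y₂, so the jump is submerged.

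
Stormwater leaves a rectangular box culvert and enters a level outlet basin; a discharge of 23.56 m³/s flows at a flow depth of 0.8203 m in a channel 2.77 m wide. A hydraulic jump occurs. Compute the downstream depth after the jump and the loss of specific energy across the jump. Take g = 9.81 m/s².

q = Q/b = 23.56/2.77 = 8.505 m²/s; V₁ = q/y₁ = 10.37 m/s. Fr₁ = V₁/√(g·y₁) = 3.655.
Sequent-depth ratio: y₂/y₁ = ½[√(1 + 8Fr₁²) − 1] = ½[√107.88 − 1] = 4.693.
y₂ = 4.693 × 0.8203 = 3.850 m.
V₂ = q/y₂ = 8.505/3.850 = 2.209 m/s. E₁ = y₁ + V₁²/2g = 6.300 m; E₂ = y₂ + V₂²/2g = 4.099 m. ΔE = E₁ − E₂ = 2.201 m.

y₂ = 3.850 m; ΔE = 2.201 m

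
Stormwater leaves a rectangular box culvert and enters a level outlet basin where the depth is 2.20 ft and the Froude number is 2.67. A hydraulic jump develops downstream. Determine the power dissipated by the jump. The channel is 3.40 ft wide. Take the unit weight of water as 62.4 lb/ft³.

Fr₁ = 2.67 (given).
From the momentum equation for a rectangular channel, y₂/y₁ = ½[√(1 + 8Fr₁²) − 1] = ½[√58.03 − 1] = 3.31.
y₂ = 3.31 × 2.20 = 7.28 ft.
Head loss: ΔE = (y₂ − y₁)³/(4y₁y₂) = (7.28 − 2.20)³/(4×2.20×7.28) = 131/64.1 = 2.05 ft.
V₁ = Fr₁·√(g·y₁) = 2.67×√(32.2×2.20) = 22.5 ft/s; q = V₁·y₁ = 49.4 ft²/s. Q = q·b = 49.4 × 3.40 = 168 cfs. P = γ·Q·ΔE/550 = 62.4 × 168 × 2.05 / 550 = 39.0 hp.

P = 39.0 hp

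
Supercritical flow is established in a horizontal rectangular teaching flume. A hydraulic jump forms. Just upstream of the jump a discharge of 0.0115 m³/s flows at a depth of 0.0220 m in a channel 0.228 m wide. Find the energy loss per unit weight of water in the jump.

q = Q/b = 0.0115/0.228 = 0.0504 m²/s; V₁ = q/y₁ = 2.29 m/s. Fr₁ = V₁/√(g·y₁) = 4.94.
By Bélanger, y₂/y₁ = ½[√(1 + 8Fr₁²) − 1] = ½[√195.8 − 1] = 6.50.
y₂ = 6.50 × 0.0220 = 0.143 m.
V₂ = q/y₂ = 0.0504/0.143 = 0.353 m/s. E₁ = y₁ + V₁²/2g = 0.290 m; E₂ = y₂ + V₂²/2g = 0.149 m. ΔE = E₁ − E₂ = 0.141 m.

ΔE = 0.141 m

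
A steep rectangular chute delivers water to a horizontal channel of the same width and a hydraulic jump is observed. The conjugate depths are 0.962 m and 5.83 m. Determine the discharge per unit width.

q = 13.7 m²/s

For a rectangular channel the momentum equation gives q² = ½·g·y₁·y₂·(y₁ + y₂) = ½×9.81×0.962×5.83×6.79 = 187.
q = √187 = 13.7 m²/s.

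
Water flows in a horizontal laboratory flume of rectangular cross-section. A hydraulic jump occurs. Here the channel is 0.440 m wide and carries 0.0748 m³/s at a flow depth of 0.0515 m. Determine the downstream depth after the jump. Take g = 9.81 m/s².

q = Q/b = 0.0748/0.440 = 0.170 m²/s; V₁ = q/y₁ = 3.30 m/s. Fr₁ = V₁/√(g·y₁) = 4.64.
Conjugate-depth relation: y₂/y₁ = ½[√(1 + 8Fr₁²) − 1] = ½[√173.5 − 1] = 6.09.
y₂ = 6.09 × 0.0515 = 0.313 m.

y₂ = 0.313 m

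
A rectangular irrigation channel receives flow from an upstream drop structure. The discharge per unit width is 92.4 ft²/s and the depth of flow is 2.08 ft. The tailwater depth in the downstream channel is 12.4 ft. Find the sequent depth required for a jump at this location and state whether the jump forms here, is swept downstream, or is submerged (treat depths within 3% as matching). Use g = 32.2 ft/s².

V₁ = q/y₁ = 92.4/2.08 = 44.4 ft/s. Fr₁ = V₁/√(g·y₁) = 44.4/√(32.2×2.08) = 5.43.
Conjugate-depth relation: y₂/y₁ = ½[√(1 + 8Fr₁²) − 1] = ½[√236.7 − 1] = 7.19.
y₂ = 7.19 × 2.08 = 15.0 ft.
Tailwater y_tw = 12.4 ft: y_tw < y₂, so the jump is swept downstream.

y₂ = 15.0 ft; the jump is swept downstream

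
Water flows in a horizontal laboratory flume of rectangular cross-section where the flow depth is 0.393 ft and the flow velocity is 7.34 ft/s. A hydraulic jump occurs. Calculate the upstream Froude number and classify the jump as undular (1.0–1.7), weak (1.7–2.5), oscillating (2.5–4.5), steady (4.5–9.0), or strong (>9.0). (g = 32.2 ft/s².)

Fr₁ = 2.06; weak jump

Fr₁ = V₁/√(g·y₁) = 7.34/√(32.2×0.393) = 2.06.
Fr₁ = 2.06 lies in the weak range.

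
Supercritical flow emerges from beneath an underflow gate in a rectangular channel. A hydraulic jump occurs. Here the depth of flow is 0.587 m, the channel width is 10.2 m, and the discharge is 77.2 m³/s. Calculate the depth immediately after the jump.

q = Q/b = 77.2/10.2 = 7.57 m²/s; V₁ = q/y₁ = 12.9 m/s. Fr₁ = V₁/√(g·y₁) = 5.37.
Conjugate-depth relation: y₂/y₁ = ½[√(1 + 8Fr₁²) − 1] = ½[√232.0 − 1] = 7.12.
y₂ = 7.12 × 0.587 = 4.18 m.

y₂ = 4.18 m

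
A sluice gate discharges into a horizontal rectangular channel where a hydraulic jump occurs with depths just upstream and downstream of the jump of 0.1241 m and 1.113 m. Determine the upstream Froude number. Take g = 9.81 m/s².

For a rectangular channel the momentum equation gives q² = ½·g·y₁·y₂·(y₁ + y₂) = ½×9.81×0.1241×1.113×1.237 = 0.8381.
q = √0.8381 = 0.9155 m²/s.
V₁ = q/y₁ = 7.377 m/s; Fr₁ = V₁/√(g·y₁) = 6.686.

Fr₁ = 6.686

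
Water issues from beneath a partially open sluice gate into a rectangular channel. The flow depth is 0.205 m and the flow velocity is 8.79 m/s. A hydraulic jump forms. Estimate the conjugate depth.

y₂ = 1.70 m

Fr₁ = V₁/√(g·y₁) = 8.79/√(9.81×0.205) = 6.20.
Conjugate-depth relation: y₂/y₁ = ½[√(1 + 8Fr₁²) − 1] = ½[√308.4 − 1] = 8.28.
y₂ = 8.28 × 0.205 = 1.70 m.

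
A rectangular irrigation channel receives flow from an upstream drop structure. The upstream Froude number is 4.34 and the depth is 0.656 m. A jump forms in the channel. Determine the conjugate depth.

y₂ = 3.71 m

Fr₁ = 4.34 (given).
Bélanger equation: y₂/y₁ = ½[√(1 + 8Fr₁²) − 1] = ½[√151.7 − 1] = 5.66.
y₂ = 5.66 × 0.656 = 3.71 m.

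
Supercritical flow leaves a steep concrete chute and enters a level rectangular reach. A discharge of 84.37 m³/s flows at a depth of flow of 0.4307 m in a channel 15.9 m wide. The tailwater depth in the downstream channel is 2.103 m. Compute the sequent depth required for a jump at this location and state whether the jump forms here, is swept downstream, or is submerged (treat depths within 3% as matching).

q = Q/b = 84.37/15.9 = 5.306 m²/s; V₁ = q/y₁ = 12.32 m/s. Fr₁ = V₁/√(g·y₁) = 5.994.
Conjugate-depth relation: y₂/y₁ = ½[√(1 + 8Fr₁²) − 1] = ½[√288.39 − 1] = 7.991.
y₂ = 7.991 × 0.4307 = 3.442 m.
Tailwater y_tw = 2.103 m: y_tw < y₂, so the jump is swept downstream.

y₂ = 3.442 m; the jump is swept downstream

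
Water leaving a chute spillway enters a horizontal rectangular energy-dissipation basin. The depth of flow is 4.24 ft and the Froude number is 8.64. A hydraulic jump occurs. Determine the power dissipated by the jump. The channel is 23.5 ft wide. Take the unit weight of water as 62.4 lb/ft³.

P = 127381 hp

Fr₁ = 8.64 (given).
Conjugate-depth relation: y₂/y₁ = ½[√(1 + 8Fr₁²) − 1] = ½[√598.2 − 1] = 11.7.
y₂ = 11.7 × 4.24 = 49.7 ft.
Head loss: ΔE = (y₂ − y₁)³/(4y₁y₂) = (49.7 − 4.24)³/(4×4.24×49.7) = 94141/843 = 112 ft.
V₁ = Fr₁·√(g·y₁) = 8.64×√(32.2×4.24) = 101 ft/s; q = V₁·y₁ = 428 ft²/s. Q = q·b = 428 × 23.5 = 10059 cfs. P = γ·Q·ΔE/550 = 62.4 × 10059 × 112 / 550 = 127381 hp.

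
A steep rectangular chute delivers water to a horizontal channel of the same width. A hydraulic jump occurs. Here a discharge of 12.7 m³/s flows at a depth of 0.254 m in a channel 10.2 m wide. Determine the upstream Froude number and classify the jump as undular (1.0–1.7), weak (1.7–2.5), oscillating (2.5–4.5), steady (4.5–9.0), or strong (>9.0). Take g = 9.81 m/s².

q = Q/b = 12.7/10.2 = 1.25 m²/s; V₁ = q/y₁ = 4.90 m/s. Fr₁ = V₁/√(g·y₁) = 3.11.
Fr₁ = 3.11 lies in the oscillating range.

Fr₁ = 3.11; oscillating jump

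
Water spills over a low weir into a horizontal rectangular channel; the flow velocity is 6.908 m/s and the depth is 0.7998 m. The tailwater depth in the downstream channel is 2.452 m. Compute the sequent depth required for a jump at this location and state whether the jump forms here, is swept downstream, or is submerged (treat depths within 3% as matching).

y₂ = 2.418 m; the jump forms here

Fr₁ = V₁/√(g·y₁) = 6.908/√(9.81×0.7998) = 2.466.
Sequent-depth ratio: y₂/y₁ = ½[√(1 + 8Fr₁²) − 1] = ½[√49.657 − 1] = 3.023.
y₂ = 3.023 × 0.7998 = 2.418 m.
Tailwater y_tw = 2.452 m: y_tw ≈ y₂, so the jump forms here.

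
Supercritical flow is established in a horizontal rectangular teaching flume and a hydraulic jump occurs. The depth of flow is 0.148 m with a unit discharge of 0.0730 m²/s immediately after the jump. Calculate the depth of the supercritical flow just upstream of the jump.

y₁ = 0.0392 m

V₂ = q/y₂ = 0.0730/0.148 = 0.493 m/s; Fr₂ = V₂/√(g·y₂) = 0.409.
From the momentum equation (using Fr₂), y₁/y₂ = ½[√(1 + 8Fr₂²) − 1] = ½[√2.341 − 1] = 0.265.
y₁ = 0.265 × 0.148 = 0.0392 m.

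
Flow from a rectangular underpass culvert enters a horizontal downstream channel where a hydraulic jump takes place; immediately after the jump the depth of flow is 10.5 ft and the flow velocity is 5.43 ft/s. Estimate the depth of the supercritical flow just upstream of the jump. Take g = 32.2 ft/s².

Fr₂ = V₂/√(g·y₂) = 5.43/√(32.2×10.5) = 0.295.
Applying the sequent-depth relation in reverse, y₁/y₂ = ½[√(1 + 8Fr₂²) − 1] = ½[√1.698 − 1] = 0.151.
y₁ = 0.151 × 10.5 = 1.59 ft.

y₁ = 1.59 ft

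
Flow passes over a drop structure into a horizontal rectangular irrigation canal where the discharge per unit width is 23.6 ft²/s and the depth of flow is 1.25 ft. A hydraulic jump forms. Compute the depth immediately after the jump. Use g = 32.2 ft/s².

V₁ = q/y₁ = 23.6/1.25 = 18.9 ft/s. Fr₁ = V₁/√(g·y₁) = 18.9/√(32.2×1.25) = 2.98.
Bélanger equation: y₂/y₁ = ½[√(1 + 8Fr₁²) − 1] = ½[√71.85 − 1] = 3.74.
y₂ = 3.74 × 1.25 = 4.67 ft.

y₂ = 4.67 ft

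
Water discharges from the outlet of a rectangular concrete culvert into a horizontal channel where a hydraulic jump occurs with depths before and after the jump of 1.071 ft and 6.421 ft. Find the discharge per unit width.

q = 28.80 ft²/s

For a rectangular channel the momentum equation gives q² = ½·g·y₁·y₂·(y₁ + y₂) = ½×32.2×1.071×6.421×7.492 = 829.5.
q = √829.5 = 28.80 ft²/s.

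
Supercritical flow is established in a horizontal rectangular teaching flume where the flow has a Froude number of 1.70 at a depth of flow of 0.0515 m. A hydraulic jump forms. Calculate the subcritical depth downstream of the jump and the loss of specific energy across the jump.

y₂ = 0.101 m; ΔE = 0.00575 m

Fr₁ = 1.70 (given).
From the momentum equation for a rectangular channel, y₂/y₁ = ½[√(1 + 8Fr₁²) − 1] = ½[√24.12 − 1] = 1.96.
y₂ = 1.96 × 0.0515 = 0.101 m.
V₁ = Fr₁·√(g·y₁) = 1.70×√(9.81×0.0515) = 1.21 m/s; q = V₁·y₁ = 0.0622 m²/s. V₂ = q/y₂ = 0.0622/0.101 = 0.618 m/s. E₁ = y₁ + V₁²/2g = 0.126 m; E₂ = y₂ + V₂²/2g = 0.120 m. ΔE = E₁ − E₂ = 0.00575 m.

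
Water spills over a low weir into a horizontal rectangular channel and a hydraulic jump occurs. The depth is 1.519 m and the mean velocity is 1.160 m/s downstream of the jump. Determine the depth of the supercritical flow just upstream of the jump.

y₁ = 0.2373 m

Fr₂ = V₂/√(g·y₂) = 1.160/√(9.81×1.519) = 0.3005.
Since the conjugate-depth ratio holds either way, y₁/y₂ = ½[√(1 + 8Fr₂²) − 1] = ½[√1.7224 − 1] = 0.1562.
y₁ = 0.1562 × 1.519 = 0.2373 m.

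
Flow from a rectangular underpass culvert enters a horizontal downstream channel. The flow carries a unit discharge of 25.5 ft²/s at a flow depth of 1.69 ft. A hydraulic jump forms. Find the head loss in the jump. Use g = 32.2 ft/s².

ΔE = 0.513 ft

V₁ = q/y₁ = 25.5/1.69 = 15.1 ft/s. Fr₁ = V₁/√(g·y₁) = 15.1/√(32.2×1.69) = 2.05.
Bélanger equation: y₂/y₁ = ½[√(1 + 8Fr₁²) − 1] = ½[√34.47 − 1] = 2.44.
y₂ = 2.44 × 1.69 = 4.12 ft.
Head loss: ΔE = (y₂ − y₁)³/(4y₁y₂) = (4.12 − 1.69)³/(4×1.69×4.12) = 14.3/27.8 = 0.513 ft.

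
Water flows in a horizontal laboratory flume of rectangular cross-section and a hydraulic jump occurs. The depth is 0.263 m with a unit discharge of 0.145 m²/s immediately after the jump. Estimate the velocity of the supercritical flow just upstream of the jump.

V₁ = 2.80 m/s

V₂ = q/y₂ = 0.145/0.263 = 0.551 m/s; Fr₂ = V₂/√(g·y₂) = 0.343.
From the momentum equation (using Fr₂), y₁/y₂ = ½[√(1 + 8Fr₂²) − 1] = ½[√1.943 − 1] = 0.197.
y₁ = 0.197 × 0.263 = 0.0518 m.
V₁ = q/y₁ = 0.145/0.0518 = 2.80 m/s.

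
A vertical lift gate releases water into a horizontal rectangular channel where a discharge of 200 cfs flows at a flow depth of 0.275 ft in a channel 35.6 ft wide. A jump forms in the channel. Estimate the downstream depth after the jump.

q = Q/b = 200/35.6 = 5.62 ft²/s; V₁ = q/y₁ = 20.4 ft/s. Fr₁ = V₁/√(g·y₁) = 6.87.
Sequent-depth ratio: y₂/y₁ = ½[√(1 + 8Fr₁²) − 1] = ½[√378.0 − 1] = 9.22.
y₂ = 9.22 × 0.275 = 2.54 ft.

y₂ = 2.54 ft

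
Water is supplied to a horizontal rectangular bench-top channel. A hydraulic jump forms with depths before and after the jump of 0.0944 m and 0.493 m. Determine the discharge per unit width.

For a rectangular channel the momentum equation gives q² = ½·g·y₁·y₂·(y₁ + y₂) = ½×9.81×0.0944×0.493×0.587 = 0.134.
q = √0.134 = 0.366 m²/s.

q = 0.366 m²/s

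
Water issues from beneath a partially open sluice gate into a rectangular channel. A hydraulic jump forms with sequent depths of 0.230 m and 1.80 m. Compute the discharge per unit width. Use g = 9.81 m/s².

q = 2.03 m²/s

For a rectangular channel the momentum equation gives q² = ½·g·y₁·y₂·(y₁ + y₂) = ½×9.81×0.230×1.80×2.03 = 4.12.
q = √4.12 = 2.03 m²/s.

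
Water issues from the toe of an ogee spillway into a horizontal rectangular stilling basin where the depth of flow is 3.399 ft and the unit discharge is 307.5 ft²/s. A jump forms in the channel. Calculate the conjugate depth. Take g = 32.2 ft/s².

y₂ = 39.90 ft

V₁ = q/y₁ = 307.5/3.399 = 90.47 ft/s. Fr₁ = V₁/√(g·y₁) = 90.47/√(32.2×3.399) = 8.647.
By Bélanger, y₂/y₁ = ½[√(1 + 8Fr₁²) − 1] = ½[√599.23 − 1] = 11.74.
y₂ = 11.74 × 3.399 = 39.90 ft.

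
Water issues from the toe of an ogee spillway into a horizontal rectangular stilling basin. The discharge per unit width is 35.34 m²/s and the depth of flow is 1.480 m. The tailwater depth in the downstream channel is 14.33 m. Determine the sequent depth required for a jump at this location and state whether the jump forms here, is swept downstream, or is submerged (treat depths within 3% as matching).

y₂ = 12.40 m; the jump is submerged

V₁ = q/y₁ = 35.34/1.480 = 23.88 m/s. Fr₁ = V₁/√(g·y₁) = 23.88/√(9.81×1.480) = 6.267.
By Bélanger, y₂/y₁ = ½[√(1 + 8Fr₁²) − 1] = ½[√315.17 − 1] = 8.377.
y₂ = 8.377 × 1.480 = 12.40 m.
Tailwater y_tw = 14.33 m: y_tw > y₂, so the jump is submerged.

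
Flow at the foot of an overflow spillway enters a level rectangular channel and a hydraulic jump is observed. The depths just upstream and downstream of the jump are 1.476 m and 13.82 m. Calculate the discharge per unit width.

For a rectangular channel the momentum equation gives q² = ½·g·y₁·y₂·(y₁ + y₂) = ½×9.81×1.476×13.82×15.30 = 1530.
q = √1530 = 39.12 m²/s.

q = 39.12 m²/s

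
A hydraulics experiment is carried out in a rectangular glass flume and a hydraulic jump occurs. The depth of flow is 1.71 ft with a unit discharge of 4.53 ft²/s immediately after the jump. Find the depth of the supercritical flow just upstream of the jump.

y₁ = 0.360 ft

V₂ = q/y₂ = 4.53/1.71 = 2.65 ft/s; Fr₂ = V₂/√(g·y₂) = 0.357.
Since the conjugate-depth ratio holds either way, y₁/y₂ = ½[√(1 + 8Fr₂²) − 1] = ½[√2.020 − 1] = 0.211.
y₁ = 0.211 × 1.71 = 0.360 ft.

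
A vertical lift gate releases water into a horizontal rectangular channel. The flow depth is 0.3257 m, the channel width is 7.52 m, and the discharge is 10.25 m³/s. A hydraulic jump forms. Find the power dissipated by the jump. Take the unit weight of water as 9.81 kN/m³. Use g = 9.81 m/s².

P = 18.16 kW

q = Q/b = 10.25/7.52 = 1.363 m²/s; V₁ = q/y₁ = 4.185 m/s. Fr₁ = V₁/√(g·y₁) = 2.341.
From the momentum equation for a rectangular channel, y₂/y₁ = ½[√(1 + 8Fr₁²) − 1] = ½[√44.851 − 1] = 2.849.
y₂ = 2.849 × 0.3257 = 0.9278 m.
Head loss: ΔE = (y₂ − y₁)³/(4y₁y₂) = (0.9278 − 0.3257)³/(4×0.3257×0.9278) = 0.2182/1.209 = 0.1806 m.
P = γ·Q·ΔE = 9.81 × 10.25 × 0.1806 = 18.16 kW.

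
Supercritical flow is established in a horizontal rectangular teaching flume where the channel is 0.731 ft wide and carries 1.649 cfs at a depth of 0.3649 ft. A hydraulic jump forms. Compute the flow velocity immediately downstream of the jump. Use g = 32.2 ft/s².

q = Q/b = 1.649/0.731 = 2.256 ft²/s; V₁ = q/y₁ = 6.182 ft/s. Fr₁ = V₁/√(g·y₁) = 1.803.
Conjugate-depth relation: y₂/y₁ = ½[√(1 + 8Fr₁²) − 1] = ½[√27.021 − 1] = 2.099.
y₂ = 2.099 × 0.3649 = 0.7660 ft.
V₂ = q/y₂ = 2.256/0.7660 = 2.945 ft/s.

V₂ = 2.945 ft/s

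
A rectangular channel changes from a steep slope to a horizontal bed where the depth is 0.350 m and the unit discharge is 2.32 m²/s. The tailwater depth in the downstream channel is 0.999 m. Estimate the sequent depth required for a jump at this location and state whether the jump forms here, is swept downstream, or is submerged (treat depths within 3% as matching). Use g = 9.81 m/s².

y₂ = 1.60 m; the jump is swept downstream

V₁ = q/y₁ = 2.32/0.350 = 6.63 m/s. Fr₁ = V₁/√(g·y₁) = 6.63/√(9.81×0.350) = 3.58.
Conjugate-depth relation: y₂/y₁ = ½[√(1 + 8Fr₁²) − 1] = ½[√103.4 − 1] = 4.58.
y₂ = 4.58 × 0.350 = 1.60 m.
Tailwater y_tw = 0.999 m: y_tw < y₂, so the jump is swept downstream.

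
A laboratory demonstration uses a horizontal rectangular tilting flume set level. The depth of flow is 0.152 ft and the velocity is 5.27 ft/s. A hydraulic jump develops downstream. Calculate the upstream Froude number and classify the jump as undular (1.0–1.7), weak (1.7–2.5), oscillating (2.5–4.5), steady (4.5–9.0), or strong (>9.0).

Fr₁ = 2.38; weak jump

Fr₁ = V₁/√(g·y₁) = 5.27/√(32.2×0.152) = 2.38.
Fr₁ = 2.38 lies in the weak range.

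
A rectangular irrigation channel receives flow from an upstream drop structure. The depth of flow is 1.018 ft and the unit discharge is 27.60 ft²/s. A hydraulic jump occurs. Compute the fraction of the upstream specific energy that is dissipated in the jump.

V₁ = q/y₁ = 27.60/1.018 = 27.11 ft/s. Fr₁ = V₁/√(g·y₁) = 27.11/√(32.2×1.018) = 4.735.
Bélanger equation: y₂/y₁ = ½[√(1 + 8Fr₁²) − 1] = ½[√180.39 − 1] = 6.216.
y₂ = 6.216 × 1.018 = 6.327 ft.
E₁ = y₁ + V₁²/2g = 12.43 ft. ΔE = (y₂ − y₁)³/(4y₁y₂) = 5.809 ft. ΔE/E₁ = 5.809/12.43 = 0.467.

ΔE/E₁ = 0.467 (46.7%)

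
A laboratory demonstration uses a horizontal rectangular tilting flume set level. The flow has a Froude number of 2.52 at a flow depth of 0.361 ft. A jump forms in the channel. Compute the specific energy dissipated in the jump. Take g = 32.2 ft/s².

Fr₁ = 2.52 (given).
By Bélanger, y₂/y₁ = ½[√(1 + 8Fr₁²) − 1] = ½[√51.80 − 1] = 3.10.
y₂ = 3.10 × 0.361 = 1.12 ft.
Head loss: ΔE = (y₂ − y₁)³/(4y₁y₂) = (1.12 − 0.361)³/(4×0.361×1.12) = 0.435/1.62 = 0.269 ft.

ΔE = 0.269 ft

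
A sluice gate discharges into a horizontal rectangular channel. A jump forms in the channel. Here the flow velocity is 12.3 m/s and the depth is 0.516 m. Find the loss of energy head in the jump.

Fr₁ = V₁/√(g·y₁) = 12.3/√(9.81×0.516) = 5.47.
Sequent-depth ratio: y₂/y₁ = ½[√(1 + 8Fr₁²) − 1] = ½[√240.1 − 1] = 7.25.
y₂ = 7.25 × 0.516 = 3.74 m.
Head loss: ΔE = (y₂ − y₁)³/(4y₁y₂) = (3.74 − 0.516)³/(4×0.516×3.74) = 33.5/7.72 = 4.34 m.

ΔE = 4.34 m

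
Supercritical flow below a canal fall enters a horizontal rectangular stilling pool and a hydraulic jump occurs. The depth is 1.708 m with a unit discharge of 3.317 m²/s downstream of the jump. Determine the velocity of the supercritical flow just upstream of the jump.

V₁ = 5.767 m/s

V₂ = q/y₂ = 3.317/1.708 = 1.942 m/s; Fr₂ = V₂/√(g·y₂) = 0.4744.
Applying the sequent-depth relation in reverse, y₁/y₂ = ½[√(1 + 8Fr₂²) − 1] = ½[√2.8007 − 1] = 0.3368.
y₁ = 0.3368 × 1.708 = 0.5752 m.
V₁ = q/y₁ = 3.317/0.5752 = 5.767 m/s.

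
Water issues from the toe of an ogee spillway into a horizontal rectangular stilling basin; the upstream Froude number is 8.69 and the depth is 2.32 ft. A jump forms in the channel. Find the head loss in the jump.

ΔE = 61.9 ft

Fr₁ = 8.69 (given).
Bélanger equation: y₂/y₁ = ½[√(1 + 8Fr₁²) − 1] = ½[√605.1 − 1] = 11.8.
y₂ = 11.8 × 2.32 = 27.4 ft.
V₁ = Fr₁·√(g·y₁) = 8.69×√(32.2×2.32) = 75.1 ft/s; q = V₁·y₁ = 174 ft²/s. V₂ = q/y₂ = 174/27.4 = 6.37 ft/s. E₁ = y₁ + V₁²/2g = 89.9 ft; E₂ = y₂ + V₂²/2g = 28.0 ft. ΔE = E₁ − E₂ = 61.9 ft.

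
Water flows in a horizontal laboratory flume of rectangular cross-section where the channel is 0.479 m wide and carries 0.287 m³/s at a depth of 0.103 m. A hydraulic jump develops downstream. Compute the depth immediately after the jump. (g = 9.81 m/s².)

q = Q/b = 0.287/0.479 = 0.599 m²/s; V₁ = q/y₁ = 5.82 m/s. Fr₁ = V₁/√(g·y₁) = 5.79.
From the momentum equation for a rectangular channel, y₂/y₁ = ½[√(1 + 8Fr₁²) − 1] = ½[√268.9 − 1] = 7.70.
y₂ = 7.70 × 0.103 = 0.793 m.

y₂ = 0.793 m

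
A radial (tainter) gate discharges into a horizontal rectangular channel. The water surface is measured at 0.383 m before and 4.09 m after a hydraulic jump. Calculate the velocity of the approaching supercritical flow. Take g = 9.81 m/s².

For a rectangular channel the momentum equation gives q² = ½·g·y₁·y₂·(y₁ + y₂) = ½×9.81×0.383×4.09×4.47 = 34.4.
q = √34.4 = 5.86 m²/s.
V₁ = q/y₁ = 5.86/0.383 = 15.3 m/s.

V₁ = 15.3 m/s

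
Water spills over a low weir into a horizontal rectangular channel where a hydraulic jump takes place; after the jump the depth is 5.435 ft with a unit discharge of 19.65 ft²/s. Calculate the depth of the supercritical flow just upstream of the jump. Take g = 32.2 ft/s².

V₂ = q/y₂ = 19.65/5.435 = 3.615 ft/s; Fr₂ = V₂/√(g·y₂) = 0.2733.
Applying the sequent-depth relation in reverse, y₁/y₂ = ½[√(1 + 8Fr₂²) − 1] = ½[√1.5975 − 1] = 0.1320.
y₁ = 0.1320 × 5.435 = 0.7172 ft.

y₁ = 0.7172 ft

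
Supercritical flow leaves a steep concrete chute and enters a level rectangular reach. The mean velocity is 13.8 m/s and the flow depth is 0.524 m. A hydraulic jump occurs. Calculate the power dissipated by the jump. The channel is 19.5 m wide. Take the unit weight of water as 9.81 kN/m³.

P = 8061 kW

Fr₁ = V₁/√(g·y₁) = 13.8/√(9.81×0.524) = 6.09.
Conjugate-depth relation: y₂/y₁ = ½[√(1 + 8Fr₁²) − 1] = ½[√297.4 − 1] = 8.12.
y₂ = 8.12 × 0.524 = 4.26 m.
Head loss: ΔE = (y₂ − y₁)³/(4y₁y₂) = (4.26 − 0.524)³/(4×0.524×4.26) = 52.0/8.92 = 5.83 m.
q = V₁·y₁ = 13.8 × 0.524 = 7.23 m²/s. Q = q·b = 7.23 × 19.5 = 141 m³/s. P = γ·Q·ΔE = 9.81 × 141 × 5.83 = 8061 kW.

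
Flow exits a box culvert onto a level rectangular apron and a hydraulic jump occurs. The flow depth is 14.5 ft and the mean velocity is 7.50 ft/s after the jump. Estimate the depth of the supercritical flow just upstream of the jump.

Fr₂ = V₂/√(g·y₂) = 7.50/√(32.2×14.5) = 0.347.
The Bélanger relation is symmetric: y₁/y₂ = ½[√(1 + 8Fr₂²) − 1] = ½[√1.964 − 1] = 0.201.
y₁ = 0.201 × 14.5 = 2.91 ft.

y₁ = 2.91 ft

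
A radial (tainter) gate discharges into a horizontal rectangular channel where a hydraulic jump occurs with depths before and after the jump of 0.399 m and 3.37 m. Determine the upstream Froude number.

For a rectangular channel the momentum equation gives q² = ½·g·y₁·y₂·(y₁ + y₂) = ½×9.81×0.399×3.37×3.77 = 24.9.
q = √24.9 = 4.99 m²/s.
V₁ = q/y₁ = 12.5 m/s; Fr₁ = V₁/√(g·y₁) = 6.32.

Fr₁ = 6.32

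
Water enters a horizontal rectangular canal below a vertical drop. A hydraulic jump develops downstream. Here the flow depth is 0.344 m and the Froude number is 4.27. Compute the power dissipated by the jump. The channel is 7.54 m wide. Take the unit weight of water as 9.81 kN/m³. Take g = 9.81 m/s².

Fr₁ = 4.27 (given).
By Bélanger, y₂/y₁ = ½[√(1 + 8Fr₁²) − 1] = ½[√146.9 − 1] = 5.56.
y₂ = 5.56 × 0.344 = 1.91 m.
V₁ = Fr₁·√(g·y₁) = 4.27×√(9.81×0.344) = 7.84 m/s; q = V₁·y₁ = 2.70 m²/s. V₂ = q/y₂ = 2.70/1.91 = 1.41 m/s. E₁ = y₁ + V₁²/2g = 3.48 m; E₂ = y₂ + V₂²/2g = 2.01 m. ΔE = E₁ − E₂ = 1.47 m.
Q = q·b = 2.70 × 7.54 = 20.3 m³/s. P = γ·Q·ΔE = 9.81 × 20.3 × 1.47 = 293 kW.

P = 293 kW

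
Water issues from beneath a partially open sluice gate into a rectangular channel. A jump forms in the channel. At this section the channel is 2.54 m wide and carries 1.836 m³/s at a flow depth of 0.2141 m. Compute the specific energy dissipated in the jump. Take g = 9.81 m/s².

ΔE = 0.1162 m

q = Q/b = 1.836/2.54 = 0.7228 m²/s; V₁ = q/y₁ = 3.376 m/s. Fr₁ = V₁/√(g·y₁) = 2.330.
From the momentum equation for a rectangular channel, y₂/y₁ = ½[√(1 + 8Fr₁²) − 1] = ½[√44.416 − 1] = 2.832.
y₂ = 2.832 × 0.2141 = 0.6064 m.
Head loss: ΔE = (y₂ − y₁)³/(4y₁y₂) = (0.6064 − 0.2141)³/(4×0.2141×0.6064) = 0.06037/0.5193 = 0.1162 m.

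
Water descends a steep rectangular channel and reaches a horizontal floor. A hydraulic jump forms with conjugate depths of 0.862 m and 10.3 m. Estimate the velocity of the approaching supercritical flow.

For a rectangular channel the momentum equation gives q² = ½·g·y₁·y₂·(y₁ + y₂) = ½×9.81×0.862×10.3×11.2 = 486.
q = √486 = 22.0 m²/s.
V₁ = q/y₁ = 22.0/0.862 = 25.6 m/s.

V₁ = 25.6 m/s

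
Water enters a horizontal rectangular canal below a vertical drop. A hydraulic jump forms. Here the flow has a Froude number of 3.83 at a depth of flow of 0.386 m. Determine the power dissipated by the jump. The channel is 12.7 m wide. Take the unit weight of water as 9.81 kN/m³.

P = 428 kW

Fr₁ = 3.83 (given).
Sequent-depth ratio: y₂/y₁ = ½[√(1 + 8Fr₁²) − 1] = ½[√118.4 − 1] = 4.94.
y₂ = 4.94 × 0.386 = 1.91 m.
Head loss: ΔE = (y₂ − y₁)³/(4y₁y₂) = (1.91 − 0.386)³/(4×0.386×1.91) = 3.52/2.94 = 1.19 m.
V₁ = Fr₁·√(g·y₁) = 3.83×√(9.81×0.386) = 7.45 m/s; q = V₁·y₁ = 2.88 m²/s. Q = q·b = 2.88 × 12.7 = 36.5 m³/s. P = γ·Q·ΔE = 9.81 × 36.5 × 1.19 = 428 kW.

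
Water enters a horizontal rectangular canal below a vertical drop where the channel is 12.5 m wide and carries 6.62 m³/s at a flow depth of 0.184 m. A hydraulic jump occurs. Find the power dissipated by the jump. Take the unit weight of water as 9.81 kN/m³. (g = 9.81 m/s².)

P = 4.50 kW

q = Q/b = 6.62/12.5 = 0.530 m²/s; V₁ = q/y₁ = 2.88 m/s. Fr₁ = V₁/√(g·y₁) = 2.14.
From the momentum equation for a rectangular channel, y₂/y₁ = ½[√(1 + 8Fr₁²) − 1] = ½[√37.72 − 1] = 2.57.
y₂ = 2.57 × 0.184 = 0.473 m.
Head loss: ΔE = (y₂ − y₁)³/(4y₁y₂) = (0.473 − 0.184)³/(4×0.184×0.473) = 0.0241/0.348 = 0.0693 m.
P = γ·Q·ΔE = 9.81 × 6.62 × 0.0693 = 4.50 kW.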